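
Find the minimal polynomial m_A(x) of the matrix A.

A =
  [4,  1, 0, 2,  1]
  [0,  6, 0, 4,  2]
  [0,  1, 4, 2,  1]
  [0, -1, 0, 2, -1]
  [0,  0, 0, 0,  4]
x^2 - 8*x + 16

The characteristic polynomial is χ_A(x) = (x - 4)^5, so the eigenvalues are known. The minimal polynomial is
  m_A(x) = Π_λ (x − λ)^{k_λ}
where k_λ is the size of the *largest* Jordan block for λ (equivalently, the smallest k with (A − λI)^k v = 0 for every generalised eigenvector v of λ).

  λ = 4: largest Jordan block has size 2, contributing (x − 4)^2

So m_A(x) = (x - 4)^2 = x^2 - 8*x + 16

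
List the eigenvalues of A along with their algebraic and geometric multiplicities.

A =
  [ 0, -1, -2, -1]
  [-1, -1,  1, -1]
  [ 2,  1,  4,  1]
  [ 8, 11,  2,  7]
λ = 2: alg = 3, geom = 1; λ = 4: alg = 1, geom = 1

Step 1 — factor the characteristic polynomial to read off the algebraic multiplicities:
  χ_A(x) = (x - 4)*(x - 2)^3

Step 2 — compute geometric multiplicities via the rank-nullity identity g(λ) = n − rank(A − λI):
  rank(A − (2)·I) = 3, so dim ker(A − (2)·I) = n − 3 = 1
  rank(A − (4)·I) = 3, so dim ker(A − (4)·I) = n − 3 = 1

Summary:
  λ = 2: algebraic multiplicity = 3, geometric multiplicity = 1
  λ = 4: algebraic multiplicity = 1, geometric multiplicity = 1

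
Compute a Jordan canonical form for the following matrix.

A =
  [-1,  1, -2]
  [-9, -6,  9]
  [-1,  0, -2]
J_3(-3)

The characteristic polynomial is
  det(x·I − A) = x^3 + 9*x^2 + 27*x + 27 = (x + 3)^3

Eigenvalues and multiplicities (the geometric multiplicity of λ is n − rank(A − λI), which equals the number of Jordan blocks for λ):
  λ = -3: algebraic multiplicity = 3, geometric multiplicity = 1

Determining the block sizes for each eigenvalue:
  λ = -3: one block (gm = 1), so the single block has size am = 3 → block sizes [3]

Assembling the blocks gives a Jordan form
J =
  [-3,  1,  0]
  [ 0, -3,  1]
  [ 0,  0, -3]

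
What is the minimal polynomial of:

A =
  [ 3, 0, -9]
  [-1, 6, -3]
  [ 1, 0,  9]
x^2 - 12*x + 36

The characteristic polynomial is χ_A(x) = (x - 6)^3, so the eigenvalues are known. The minimal polynomial is
  m_A(x) = Π_λ (x − λ)^{k_λ}
where k_λ is the size of the *largest* Jordan block for λ (equivalently, the smallest k with (A − λI)^k v = 0 for every generalised eigenvector v of λ).

  λ = 6: largest Jordan block has size 2, contributing (x − 6)^2

So m_A(x) = (x - 6)^2 = x^2 - 12*x + 36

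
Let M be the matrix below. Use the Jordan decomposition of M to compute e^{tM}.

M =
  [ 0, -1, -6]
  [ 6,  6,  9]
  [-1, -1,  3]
e^{tM} =
  [9*t^2*exp(3*t)/2 - 3*t*exp(3*t) + exp(3*t), 3*t^2*exp(3*t) - t*exp(3*t), 9*t^2*exp(3*t)/2 - 6*t*exp(3*t)]
  [-9*t^2*exp(3*t)/2 + 6*t*exp(3*t), -3*t^2*exp(3*t) + 3*t*exp(3*t) + exp(3*t), -9*t^2*exp(3*t)/2 + 9*t*exp(3*t)]
  [-3*t^2*exp(3*t)/2 - t*exp(3*t), -t^2*exp(3*t) - t*exp(3*t), -3*t^2*exp(3*t)/2 + exp(3*t)]

Strategy: write M = P · J · P⁻¹ where J is a Jordan canonical form, so e^{tM} = P · e^{tJ} · P⁻¹, and e^{tJ} can be computed block-by-block.

M has Jordan form
J =
  [3, 1, 0]
  [0, 3, 1]
  [0, 0, 3]
(up to reordering of blocks).

Per-block formulas:
  For a 3×3 Jordan block J_3(3): exp(t · J_3(3)) = e^(3t)·(I + t·N + (t^2/2)·N^2), where N is the 3×3 nilpotent shift.

After assembling e^{tJ} and conjugating by P, we get:

e^{tM} =
  [9*t^2*exp(3*t)/2 - 3*t*exp(3*t) + exp(3*t), 3*t^2*exp(3*t) - t*exp(3*t), 9*t^2*exp(3*t)/2 - 6*t*exp(3*t)]
  [-9*t^2*exp(3*t)/2 + 6*t*exp(3*t), -3*t^2*exp(3*t) + 3*t*exp(3*t) + exp(3*t), -9*t^2*exp(3*t)/2 + 9*t*exp(3*t)]
  [-3*t^2*exp(3*t)/2 - t*exp(3*t), -t^2*exp(3*t) - t*exp(3*t), -3*t^2*exp(3*t)/2 + exp(3*t)]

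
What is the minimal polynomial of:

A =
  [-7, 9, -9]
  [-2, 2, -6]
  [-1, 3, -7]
x^2 + 8*x + 16

The characteristic polynomial is χ_A(x) = (x + 4)^3, so the eigenvalues are known. The minimal polynomial is
  m_A(x) = Π_λ (x − λ)^{k_λ}
where k_λ is the size of the *largest* Jordan block for λ (equivalently, the smallest k with (A − λI)^k v = 0 for every generalised eigenvector v of λ).

  λ = -4: largest Jordan block has size 2, contributing (x + 4)^2

So m_A(x) = (x + 4)^2 = x^2 + 8*x + 16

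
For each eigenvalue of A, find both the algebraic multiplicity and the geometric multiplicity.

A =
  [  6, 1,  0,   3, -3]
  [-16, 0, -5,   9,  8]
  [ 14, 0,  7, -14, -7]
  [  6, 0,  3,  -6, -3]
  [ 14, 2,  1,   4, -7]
λ = 0: alg = 5, geom = 2

Step 1 — factor the characteristic polynomial to read off the algebraic multiplicities:
  χ_A(x) = x^5

Step 2 — compute geometric multiplicities via the rank-nullity identity g(λ) = n − rank(A − λI):
  rank(A − (0)·I) = 3, so dim ker(A − (0)·I) = n − 3 = 2

Summary:
  λ = 0: algebraic multiplicity = 5, geometric multiplicity = 2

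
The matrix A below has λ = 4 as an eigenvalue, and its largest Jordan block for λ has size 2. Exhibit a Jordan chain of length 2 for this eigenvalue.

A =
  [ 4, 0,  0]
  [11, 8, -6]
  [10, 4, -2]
A Jordan chain for λ = 4 of length 2:
v_1 = (0, 3, 2)ᵀ
v_2 = (1, -2, 0)ᵀ

Let N = A − (4)·I. We want v_2 with N^2 v_2 = 0 but N^1 v_2 ≠ 0; then v_{j-1} := N · v_j for j = 2, …, 2.

Pick v_2 = (1, -2, 0)ᵀ.
Then v_1 = N · v_2 = (0, 3, 2)ᵀ.

Sanity check: (A − (4)·I) v_1 = (0, 0, 0)ᵀ = 0. ✓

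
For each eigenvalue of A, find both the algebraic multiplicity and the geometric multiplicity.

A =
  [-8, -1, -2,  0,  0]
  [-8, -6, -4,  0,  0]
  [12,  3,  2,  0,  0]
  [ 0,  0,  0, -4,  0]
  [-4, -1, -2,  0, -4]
λ = -4: alg = 5, geom = 4

Step 1 — factor the characteristic polynomial to read off the algebraic multiplicities:
  χ_A(x) = (x + 4)^5

Step 2 — compute geometric multiplicities via the rank-nullity identity g(λ) = n − rank(A − λI):
  rank(A − (-4)·I) = 1, so dim ker(A − (-4)·I) = n − 1 = 4

Summary:
  λ = -4: algebraic multiplicity = 5, geometric multiplicity = 4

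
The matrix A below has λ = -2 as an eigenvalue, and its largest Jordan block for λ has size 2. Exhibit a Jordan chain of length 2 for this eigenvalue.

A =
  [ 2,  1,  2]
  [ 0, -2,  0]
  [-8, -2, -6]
A Jordan chain for λ = -2 of length 2:
v_1 = (4, 0, -8)ᵀ
v_2 = (1, 0, 0)ᵀ

Let N = A − (-2)·I. We want v_2 with N^2 v_2 = 0 but N^1 v_2 ≠ 0; then v_{j-1} := N · v_j for j = 2, …, 2.

Pick v_2 = (1, 0, 0)ᵀ.
Then v_1 = N · v_2 = (4, 0, -8)ᵀ.

Sanity check: (A − (-2)·I) v_1 = (0, 0, 0)ᵀ = 0. ✓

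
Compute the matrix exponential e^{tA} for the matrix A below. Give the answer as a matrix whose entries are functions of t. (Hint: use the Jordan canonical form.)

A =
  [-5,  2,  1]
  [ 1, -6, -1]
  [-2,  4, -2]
e^{tA} =
  [exp(-5*t), 2*exp(-4*t) - 2*exp(-5*t), exp(-4*t) - exp(-5*t)]
  [exp(-4*t) - exp(-5*t), -exp(-4*t) + 2*exp(-5*t), -exp(-4*t) + exp(-5*t)]
  [-2*exp(-4*t) + 2*exp(-5*t), 4*exp(-4*t) - 4*exp(-5*t), 3*exp(-4*t) - 2*exp(-5*t)]

Strategy: write A = P · J · P⁻¹ where J is a Jordan canonical form, so e^{tA} = P · e^{tJ} · P⁻¹, and e^{tJ} can be computed block-by-block.

A has Jordan form
J =
  [-5,  0,  0]
  [ 0, -4,  0]
  [ 0,  0, -4]
(up to reordering of blocks).

Per-block formulas:
  For a 1×1 block at λ = -4: exp(t · [-4]) = [e^(-4t)].
  For a 1×1 block at λ = -5: exp(t · [-5]) = [e^(-5t)].

After assembling e^{tJ} and conjugating by P, we get:

e^{tA} =
  [exp(-5*t), 2*exp(-4*t) - 2*exp(-5*t), exp(-4*t) - exp(-5*t)]
  [exp(-4*t) - exp(-5*t), -exp(-4*t) + 2*exp(-5*t), -exp(-4*t) + exp(-5*t)]
  [-2*exp(-4*t) + 2*exp(-5*t), 4*exp(-4*t) - 4*exp(-5*t), 3*exp(-4*t) - 2*exp(-5*t)]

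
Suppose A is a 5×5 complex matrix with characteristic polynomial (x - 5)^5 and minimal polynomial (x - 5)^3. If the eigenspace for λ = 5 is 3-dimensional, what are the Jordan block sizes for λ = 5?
Block sizes for λ = 5: [3, 1, 1]

Step 1 — from the characteristic polynomial, algebraic multiplicity of λ = 5 is 5. From dim ker(A − (5)·I) = 3, there are exactly 3 Jordan blocks for λ = 5.
Step 2 — from the minimal polynomial, the factor (x − 5)^3 tells us the largest block for λ = 5 has size 3.
Step 3 — with total size 5, 3 blocks, and largest block 3, the block sizes (in nonincreasing order) are [3, 1, 1].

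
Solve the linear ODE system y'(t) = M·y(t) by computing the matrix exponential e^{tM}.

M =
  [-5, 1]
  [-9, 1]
e^{tM} =
  [-3*t*exp(-2*t) + exp(-2*t), t*exp(-2*t)]
  [-9*t*exp(-2*t), 3*t*exp(-2*t) + exp(-2*t)]

Strategy: write M = P · J · P⁻¹ where J is a Jordan canonical form, so e^{tM} = P · e^{tJ} · P⁻¹, and e^{tJ} can be computed block-by-block.

M has Jordan form
J =
  [-2,  1]
  [ 0, -2]
(up to reordering of blocks).

Per-block formulas:
  For a 2×2 Jordan block J_2(-2): exp(t · J_2(-2)) = e^(-2t)·(I + t·N), where N is the 2×2 nilpotent shift.

After assembling e^{tJ} and conjugating by P, we get:

e^{tM} =
  [-3*t*exp(-2*t) + exp(-2*t), t*exp(-2*t)]
  [-9*t*exp(-2*t), 3*t*exp(-2*t) + exp(-2*t)]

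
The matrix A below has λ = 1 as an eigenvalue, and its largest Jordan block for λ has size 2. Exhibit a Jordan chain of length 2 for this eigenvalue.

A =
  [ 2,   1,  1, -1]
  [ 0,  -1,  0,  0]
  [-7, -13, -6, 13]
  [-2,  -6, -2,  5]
A Jordan chain for λ = 1 of length 2:
v_1 = (1, 0, -1, 0)ᵀ
v_2 = (2, 0, 0, 1)ᵀ

Let N = A − (1)·I. We want v_2 with N^2 v_2 = 0 but N^1 v_2 ≠ 0; then v_{j-1} := N · v_j for j = 2, …, 2.

Pick v_2 = (2, 0, 0, 1)ᵀ.
Then v_1 = N · v_2 = (1, 0, -1, 0)ᵀ.

Sanity check: (A − (1)·I) v_1 = (0, 0, 0, 0)ᵀ = 0. ✓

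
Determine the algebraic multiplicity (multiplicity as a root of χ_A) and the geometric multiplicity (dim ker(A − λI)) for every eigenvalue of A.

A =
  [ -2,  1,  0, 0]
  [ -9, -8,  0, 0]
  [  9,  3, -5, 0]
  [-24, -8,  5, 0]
λ = -5: alg = 3, geom = 2; λ = 0: alg = 1, geom = 1

Step 1 — factor the characteristic polynomial to read off the algebraic multiplicities:
  χ_A(x) = x*(x + 5)^3

Step 2 — compute geometric multiplicities via the rank-nullity identity g(λ) = n − rank(A − λI):
  rank(A − (-5)·I) = 2, so dim ker(A − (-5)·I) = n − 2 = 2
  rank(A − (0)·I) = 3, so dim ker(A − (0)·I) = n − 3 = 1

Summary:
  λ = -5: algebraic multiplicity = 3, geometric multiplicity = 2
  λ = 0: algebraic multiplicity = 1, geometric multiplicity = 1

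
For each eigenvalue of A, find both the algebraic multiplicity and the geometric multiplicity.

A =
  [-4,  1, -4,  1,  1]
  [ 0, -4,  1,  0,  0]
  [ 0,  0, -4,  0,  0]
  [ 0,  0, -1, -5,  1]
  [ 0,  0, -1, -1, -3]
λ = -4: alg = 5, geom = 2

Step 1 — factor the characteristic polynomial to read off the algebraic multiplicities:
  χ_A(x) = (x + 4)^5

Step 2 — compute geometric multiplicities via the rank-nullity identity g(λ) = n − rank(A − λI):
  rank(A − (-4)·I) = 3, so dim ker(A − (-4)·I) = n − 3 = 2

Summary:
  λ = -4: algebraic multiplicity = 5, geometric multiplicity = 2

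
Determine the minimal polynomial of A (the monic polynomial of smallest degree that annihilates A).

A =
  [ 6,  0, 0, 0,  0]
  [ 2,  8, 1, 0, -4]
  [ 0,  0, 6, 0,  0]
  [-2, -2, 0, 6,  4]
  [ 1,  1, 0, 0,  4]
x^3 - 18*x^2 + 108*x - 216

The characteristic polynomial is χ_A(x) = (x - 6)^5, so the eigenvalues are known. The minimal polynomial is
  m_A(x) = Π_λ (x − λ)^{k_λ}
where k_λ is the size of the *largest* Jordan block for λ (equivalently, the smallest k with (A − λI)^k v = 0 for every generalised eigenvector v of λ).

  λ = 6: largest Jordan block has size 3, contributing (x − 6)^3

So m_A(x) = (x - 6)^3 = x^3 - 18*x^2 + 108*x - 216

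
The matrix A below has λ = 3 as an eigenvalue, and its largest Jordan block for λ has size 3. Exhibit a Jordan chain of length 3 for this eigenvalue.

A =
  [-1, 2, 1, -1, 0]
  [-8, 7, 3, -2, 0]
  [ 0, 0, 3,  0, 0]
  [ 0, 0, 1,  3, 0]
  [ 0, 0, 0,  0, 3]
A Jordan chain for λ = 3 of length 3:
v_1 = (1, 2, 0, 0, 0)ᵀ
v_2 = (1, 3, 0, 1, 0)ᵀ
v_3 = (0, 0, 1, 0, 0)ᵀ

Let N = A − (3)·I. We want v_3 with N^3 v_3 = 0 but N^2 v_3 ≠ 0; then v_{j-1} := N · v_j for j = 3, …, 2.

Pick v_3 = (0, 0, 1, 0, 0)ᵀ.
Then v_2 = N · v_3 = (1, 3, 0, 1, 0)ᵀ.
Then v_1 = N · v_2 = (1, 2, 0, 0, 0)ᵀ.

Sanity check: (A − (3)·I) v_1 = (0, 0, 0, 0, 0)ᵀ = 0. ✓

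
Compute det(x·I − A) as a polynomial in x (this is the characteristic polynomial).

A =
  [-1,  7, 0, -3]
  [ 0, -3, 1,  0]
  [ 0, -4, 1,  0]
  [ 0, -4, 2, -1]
x^4 + 4*x^3 + 6*x^2 + 4*x + 1

Expanding det(x·I − A) (e.g. by cofactor expansion or by noting that A is similar to its Jordan form J, which has the same characteristic polynomial as A) gives
  χ_A(x) = x^4 + 4*x^3 + 6*x^2 + 4*x + 1
which factors as (x + 1)^4. The eigenvalues (with algebraic multiplicities) are λ = -1 with multiplicity 4.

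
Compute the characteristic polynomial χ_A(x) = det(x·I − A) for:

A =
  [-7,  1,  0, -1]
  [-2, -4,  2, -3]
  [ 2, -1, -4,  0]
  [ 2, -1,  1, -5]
x^4 + 20*x^3 + 150*x^2 + 500*x + 625

Expanding det(x·I − A) (e.g. by cofactor expansion or by noting that A is similar to its Jordan form J, which has the same characteristic polynomial as A) gives
  χ_A(x) = x^4 + 20*x^3 + 150*x^2 + 500*x + 625
which factors as (x + 5)^4. The eigenvalues (with algebraic multiplicities) are λ = -5 with multiplicity 4.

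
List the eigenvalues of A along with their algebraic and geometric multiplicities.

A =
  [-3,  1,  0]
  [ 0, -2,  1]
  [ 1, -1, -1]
λ = -2: alg = 3, geom = 1

Step 1 — factor the characteristic polynomial to read off the algebraic multiplicities:
  χ_A(x) = (x + 2)^3

Step 2 — compute geometric multiplicities via the rank-nullity identity g(λ) = n − rank(A − λI):
  rank(A − (-2)·I) = 2, so dim ker(A − (-2)·I) = n − 2 = 1

Summary:
  λ = -2: algebraic multiplicity = 3, geometric multiplicity = 1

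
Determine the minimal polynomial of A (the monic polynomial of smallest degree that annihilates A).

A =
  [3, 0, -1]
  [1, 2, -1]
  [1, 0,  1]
x^2 - 4*x + 4

The characteristic polynomial is χ_A(x) = (x - 2)^3, so the eigenvalues are known. The minimal polynomial is
  m_A(x) = Π_λ (x − λ)^{k_λ}
where k_λ is the size of the *largest* Jordan block for λ (equivalently, the smallest k with (A − λI)^k v = 0 for every generalised eigenvector v of λ).

  λ = 2: largest Jordan block has size 2, contributing (x − 2)^2

So m_A(x) = (x - 2)^2 = x^2 - 4*x + 4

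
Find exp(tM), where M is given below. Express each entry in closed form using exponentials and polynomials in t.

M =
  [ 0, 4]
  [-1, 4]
e^{tM} =
  [-2*t*exp(2*t) + exp(2*t), 4*t*exp(2*t)]
  [-t*exp(2*t), 2*t*exp(2*t) + exp(2*t)]

Strategy: write M = P · J · P⁻¹ where J is a Jordan canonical form, so e^{tM} = P · e^{tJ} · P⁻¹, and e^{tJ} can be computed block-by-block.

M has Jordan form
J =
  [2, 1]
  [0, 2]
(up to reordering of blocks).

Per-block formulas:
  For a 2×2 Jordan block J_2(2): exp(t · J_2(2)) = e^(2t)·(I + t·N), where N is the 2×2 nilpotent shift.

After assembling e^{tJ} and conjugating by P, we get:

e^{tM} =
  [-2*t*exp(2*t) + exp(2*t), 4*t*exp(2*t)]
  [-t*exp(2*t), 2*t*exp(2*t) + exp(2*t)]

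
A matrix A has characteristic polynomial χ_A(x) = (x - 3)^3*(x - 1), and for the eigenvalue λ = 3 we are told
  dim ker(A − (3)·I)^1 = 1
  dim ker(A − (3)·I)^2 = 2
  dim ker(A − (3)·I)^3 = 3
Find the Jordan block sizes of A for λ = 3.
Block sizes for λ = 3: [3]

From the dimensions of kernels of powers, the number of Jordan blocks of size at least j is d_j − d_{j−1} where d_j = dim ker(N^j) (with d_0 = 0). Computing the differences gives [1, 1, 1].
The number of blocks of size exactly k is (#blocks of size ≥ k) − (#blocks of size ≥ k + 1), so the partition is: 1 block(s) of size 3.
In nonincreasing order the block sizes are [3].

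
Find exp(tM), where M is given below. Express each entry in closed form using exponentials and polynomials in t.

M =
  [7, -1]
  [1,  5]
e^{tM} =
  [t*exp(6*t) + exp(6*t), -t*exp(6*t)]
  [t*exp(6*t), -t*exp(6*t) + exp(6*t)]

Strategy: write M = P · J · P⁻¹ where J is a Jordan canonical form, so e^{tM} = P · e^{tJ} · P⁻¹, and e^{tJ} can be computed block-by-block.

M has Jordan form
J =
  [6, 1]
  [0, 6]
(up to reordering of blocks).

Per-block formulas:
  For a 2×2 Jordan block J_2(6): exp(t · J_2(6)) = e^(6t)·(I + t·N), where N is the 2×2 nilpotent shift.

After assembling e^{tJ} and conjugating by P, we get:

e^{tM} =
  [t*exp(6*t) + exp(6*t), -t*exp(6*t)]
  [t*exp(6*t), -t*exp(6*t) + exp(6*t)]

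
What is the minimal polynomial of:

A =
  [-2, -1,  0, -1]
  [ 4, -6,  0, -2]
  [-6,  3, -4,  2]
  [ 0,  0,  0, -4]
x^2 + 8*x + 16

The characteristic polynomial is χ_A(x) = (x + 4)^4, so the eigenvalues are known. The minimal polynomial is
  m_A(x) = Π_λ (x − λ)^{k_λ}
where k_λ is the size of the *largest* Jordan block for λ (equivalently, the smallest k with (A − λI)^k v = 0 for every generalised eigenvector v of λ).

  λ = -4: largest Jordan block has size 2, contributing (x + 4)^2

So m_A(x) = (x + 4)^2 = x^2 + 8*x + 16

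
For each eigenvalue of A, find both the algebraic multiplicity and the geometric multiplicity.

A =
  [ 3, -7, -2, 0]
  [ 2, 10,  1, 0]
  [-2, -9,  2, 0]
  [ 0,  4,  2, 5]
λ = 5: alg = 4, geom = 2

Step 1 — factor the characteristic polynomial to read off the algebraic multiplicities:
  χ_A(x) = (x - 5)^4

Step 2 — compute geometric multiplicities via the rank-nullity identity g(λ) = n − rank(A − λI):
  rank(A − (5)·I) = 2, so dim ker(A − (5)·I) = n − 2 = 2

Summary:
  λ = 5: algebraic multiplicity = 4, geometric multiplicity = 2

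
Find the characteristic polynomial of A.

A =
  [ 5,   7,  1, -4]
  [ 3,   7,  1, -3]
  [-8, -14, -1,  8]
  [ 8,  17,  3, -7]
x^4 - 4*x^3 + 6*x^2 - 4*x + 1

Expanding det(x·I − A) (e.g. by cofactor expansion or by noting that A is similar to its Jordan form J, which has the same characteristic polynomial as A) gives
  χ_A(x) = x^4 - 4*x^3 + 6*x^2 - 4*x + 1
which factors as (x - 1)^4. The eigenvalues (with algebraic multiplicities) are λ = 1 with multiplicity 4.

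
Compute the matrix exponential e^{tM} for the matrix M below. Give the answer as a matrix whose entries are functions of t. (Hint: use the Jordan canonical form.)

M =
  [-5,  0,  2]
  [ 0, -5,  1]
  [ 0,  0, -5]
e^{tM} =
  [exp(-5*t), 0, 2*t*exp(-5*t)]
  [0, exp(-5*t), t*exp(-5*t)]
  [0, 0, exp(-5*t)]

Strategy: write M = P · J · P⁻¹ where J is a Jordan canonical form, so e^{tM} = P · e^{tJ} · P⁻¹, and e^{tJ} can be computed block-by-block.

M has Jordan form
J =
  [-5,  1,  0]
  [ 0, -5,  0]
  [ 0,  0, -5]
(up to reordering of blocks).

Per-block formulas:
  For a 2×2 Jordan block J_2(-5): exp(t · J_2(-5)) = e^(-5t)·(I + t·N), where N is the 2×2 nilpotent shift.
  For a 1×1 block at λ = -5: exp(t · [-5]) = [e^(-5t)].

After assembling e^{tJ} and conjugating by P, we get:

e^{tM} =
  [exp(-5*t), 0, 2*t*exp(-5*t)]
  [0, exp(-5*t), t*exp(-5*t)]
  [0, 0, exp(-5*t)]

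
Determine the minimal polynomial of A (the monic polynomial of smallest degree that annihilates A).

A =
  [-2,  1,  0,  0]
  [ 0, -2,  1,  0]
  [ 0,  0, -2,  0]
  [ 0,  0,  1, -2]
x^3 + 6*x^2 + 12*x + 8

The characteristic polynomial is χ_A(x) = (x + 2)^4, so the eigenvalues are known. The minimal polynomial is
  m_A(x) = Π_λ (x − λ)^{k_λ}
where k_λ is the size of the *largest* Jordan block for λ (equivalently, the smallest k with (A − λI)^k v = 0 for every generalised eigenvector v of λ).

  λ = -2: largest Jordan block has size 3, contributing (x + 2)^3

So m_A(x) = (x + 2)^3 = x^3 + 6*x^2 + 12*x + 8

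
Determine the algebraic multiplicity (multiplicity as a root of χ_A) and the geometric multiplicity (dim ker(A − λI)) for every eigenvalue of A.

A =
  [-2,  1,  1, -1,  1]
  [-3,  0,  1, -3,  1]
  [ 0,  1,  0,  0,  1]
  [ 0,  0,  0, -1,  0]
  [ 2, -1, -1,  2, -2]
λ = -1: alg = 5, geom = 3

Step 1 — factor the characteristic polynomial to read off the algebraic multiplicities:
  χ_A(x) = (x + 1)^5

Step 2 — compute geometric multiplicities via the rank-nullity identity g(λ) = n − rank(A − λI):
  rank(A − (-1)·I) = 2, so dim ker(A − (-1)·I) = n − 2 = 3

Summary:
  λ = -1: algebraic multiplicity = 5, geometric multiplicity = 3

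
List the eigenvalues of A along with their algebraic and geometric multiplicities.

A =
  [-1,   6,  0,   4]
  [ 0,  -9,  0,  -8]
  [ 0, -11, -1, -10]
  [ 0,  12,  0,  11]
λ = -1: alg = 3, geom = 2; λ = 3: alg = 1, geom = 1

Step 1 — factor the characteristic polynomial to read off the algebraic multiplicities:
  χ_A(x) = (x - 3)*(x + 1)^3

Step 2 — compute geometric multiplicities via the rank-nullity identity g(λ) = n − rank(A − λI):
  rank(A − (-1)·I) = 2, so dim ker(A − (-1)·I) = n − 2 = 2
  rank(A − (3)·I) = 3, so dim ker(A − (3)·I) = n − 3 = 1

Summary:
  λ = -1: algebraic multiplicity = 3, geometric multiplicity = 2
  λ = 3: algebraic multiplicity = 1, geometric multiplicity = 1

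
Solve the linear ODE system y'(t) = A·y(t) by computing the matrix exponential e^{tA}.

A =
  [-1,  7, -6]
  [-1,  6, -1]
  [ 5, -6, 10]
e^{tA} =
  [-t^2*exp(5*t)/2 - 6*t*exp(5*t) + exp(5*t), t^2*exp(5*t)/2 + 7*t*exp(5*t), -t^2*exp(5*t)/2 - 6*t*exp(5*t)]
  [-t*exp(5*t), t*exp(5*t) + exp(5*t), -t*exp(5*t)]
  [t^2*exp(5*t)/2 + 5*t*exp(5*t), -t^2*exp(5*t)/2 - 6*t*exp(5*t), t^2*exp(5*t)/2 + 5*t*exp(5*t) + exp(5*t)]

Strategy: write A = P · J · P⁻¹ where J is a Jordan canonical form, so e^{tA} = P · e^{tJ} · P⁻¹, and e^{tJ} can be computed block-by-block.

A has Jordan form
J =
  [5, 1, 0]
  [0, 5, 1]
  [0, 0, 5]
(up to reordering of blocks).

Per-block formulas:
  For a 3×3 Jordan block J_3(5): exp(t · J_3(5)) = e^(5t)·(I + t·N + (t^2/2)·N^2), where N is the 3×3 nilpotent shift.

After assembling e^{tJ} and conjugating by P, we get:

e^{tA} =
  [-t^2*exp(5*t)/2 - 6*t*exp(5*t) + exp(5*t), t^2*exp(5*t)/2 + 7*t*exp(5*t), -t^2*exp(5*t)/2 - 6*t*exp(5*t)]
  [-t*exp(5*t), t*exp(5*t) + exp(5*t), -t*exp(5*t)]
  [t^2*exp(5*t)/2 + 5*t*exp(5*t), -t^2*exp(5*t)/2 - 6*t*exp(5*t), t^2*exp(5*t)/2 + 5*t*exp(5*t) + exp(5*t)]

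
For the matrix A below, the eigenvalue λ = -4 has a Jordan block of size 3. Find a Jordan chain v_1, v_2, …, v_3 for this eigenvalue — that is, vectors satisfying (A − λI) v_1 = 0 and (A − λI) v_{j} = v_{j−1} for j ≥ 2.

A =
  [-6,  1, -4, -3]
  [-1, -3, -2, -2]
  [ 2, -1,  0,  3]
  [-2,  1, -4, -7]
A Jordan chain for λ = -4 of length 3:
v_1 = (1, 1, -1, 1)ᵀ
v_2 = (-2, -1, 2, -2)ᵀ
v_3 = (1, 0, 0, 0)ᵀ

Let N = A − (-4)·I. We want v_3 with N^3 v_3 = 0 but N^2 v_3 ≠ 0; then v_{j-1} := N · v_j for j = 3, …, 2.

Pick v_3 = (1, 0, 0, 0)ᵀ.
Then v_2 = N · v_3 = (-2, -1, 2, -2)ᵀ.
Then v_1 = N · v_2 = (1, 1, -1, 1)ᵀ.

Sanity check: (A − (-4)·I) v_1 = (0, 0, 0, 0)ᵀ = 0. ✓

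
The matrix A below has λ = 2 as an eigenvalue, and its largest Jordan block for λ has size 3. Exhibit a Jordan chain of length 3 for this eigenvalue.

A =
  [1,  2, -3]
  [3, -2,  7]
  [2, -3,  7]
A Jordan chain for λ = 2 of length 3:
v_1 = (1, -1, -1)ᵀ
v_2 = (-1, 3, 2)ᵀ
v_3 = (1, 0, 0)ᵀ

Let N = A − (2)·I. We want v_3 with N^3 v_3 = 0 but N^2 v_3 ≠ 0; then v_{j-1} := N · v_j for j = 3, …, 2.

Pick v_3 = (1, 0, 0)ᵀ.
Then v_2 = N · v_3 = (-1, 3, 2)ᵀ.
Then v_1 = N · v_2 = (1, -1, -1)ᵀ.

Sanity check: (A − (2)·I) v_1 = (0, 0, 0)ᵀ = 0. ✓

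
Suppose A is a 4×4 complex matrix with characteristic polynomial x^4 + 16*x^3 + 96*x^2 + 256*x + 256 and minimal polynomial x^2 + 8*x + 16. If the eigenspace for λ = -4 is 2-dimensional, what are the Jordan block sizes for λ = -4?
Block sizes for λ = -4: [2, 2]

Step 1 — from the characteristic polynomial, algebraic multiplicity of λ = -4 is 4. From dim ker(A − (-4)·I) = 2, there are exactly 2 Jordan blocks for λ = -4.
Step 2 — from the minimal polynomial, the factor (x + 4)^2 tells us the largest block for λ = -4 has size 2.
Step 3 — with total size 4, 2 blocks, and largest block 2, the block sizes (in nonincreasing order) are [2, 2].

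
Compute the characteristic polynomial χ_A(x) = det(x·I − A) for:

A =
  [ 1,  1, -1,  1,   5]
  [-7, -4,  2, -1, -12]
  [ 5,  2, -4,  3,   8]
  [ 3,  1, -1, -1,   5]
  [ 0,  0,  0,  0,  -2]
x^5 + 10*x^4 + 40*x^3 + 80*x^2 + 80*x + 32

Expanding det(x·I − A) (e.g. by cofactor expansion or by noting that A is similar to its Jordan form J, which has the same characteristic polynomial as A) gives
  χ_A(x) = x^5 + 10*x^4 + 40*x^3 + 80*x^2 + 80*x + 32
which factors as (x + 2)^5. The eigenvalues (with algebraic multiplicities) are λ = -2 with multiplicity 5.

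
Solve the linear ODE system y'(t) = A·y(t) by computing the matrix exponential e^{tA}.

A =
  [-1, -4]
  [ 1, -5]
e^{tA} =
  [2*t*exp(-3*t) + exp(-3*t), -4*t*exp(-3*t)]
  [t*exp(-3*t), -2*t*exp(-3*t) + exp(-3*t)]

Strategy: write A = P · J · P⁻¹ where J is a Jordan canonical form, so e^{tA} = P · e^{tJ} · P⁻¹, and e^{tJ} can be computed block-by-block.

A has Jordan form
J =
  [-3,  1]
  [ 0, -3]
(up to reordering of blocks).

Per-block formulas:
  For a 2×2 Jordan block J_2(-3): exp(t · J_2(-3)) = e^(-3t)·(I + t·N), where N is the 2×2 nilpotent shift.

After assembling e^{tJ} and conjugating by P, we get:

e^{tA} =
  [2*t*exp(-3*t) + exp(-3*t), -4*t*exp(-3*t)]
  [t*exp(-3*t), -2*t*exp(-3*t) + exp(-3*t)]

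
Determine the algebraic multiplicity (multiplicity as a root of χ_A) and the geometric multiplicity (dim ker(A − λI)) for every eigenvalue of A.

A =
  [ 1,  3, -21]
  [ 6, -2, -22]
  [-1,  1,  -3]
λ = -4: alg = 2, geom = 1; λ = 4: alg = 1, geom = 1

Step 1 — factor the characteristic polynomial to read off the algebraic multiplicities:
  χ_A(x) = (x - 4)*(x + 4)^2

Step 2 — compute geometric multiplicities via the rank-nullity identity g(λ) = n − rank(A − λI):
  rank(A − (-4)·I) = 2, so dim ker(A − (-4)·I) = n − 2 = 1
  rank(A − (4)·I) = 2, so dim ker(A − (4)·I) = n − 2 = 1

Summary:
  λ = -4: algebraic multiplicity = 2, geometric multiplicity = 1
  λ = 4: algebraic multiplicity = 1, geometric multiplicity = 1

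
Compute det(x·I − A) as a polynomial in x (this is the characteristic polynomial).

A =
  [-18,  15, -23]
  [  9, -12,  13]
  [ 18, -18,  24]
x^3 + 6*x^2 + 9*x

Expanding det(x·I − A) (e.g. by cofactor expansion or by noting that A is similar to its Jordan form J, which has the same characteristic polynomial as A) gives
  χ_A(x) = x^3 + 6*x^2 + 9*x
which factors as x*(x + 3)^2. The eigenvalues (with algebraic multiplicities) are λ = -3 with multiplicity 2, λ = 0 with multiplicity 1.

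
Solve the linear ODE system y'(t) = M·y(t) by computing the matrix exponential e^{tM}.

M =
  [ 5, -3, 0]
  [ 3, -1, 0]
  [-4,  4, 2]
e^{tM} =
  [3*t*exp(2*t) + exp(2*t), -3*t*exp(2*t), 0]
  [3*t*exp(2*t), -3*t*exp(2*t) + exp(2*t), 0]
  [-4*t*exp(2*t), 4*t*exp(2*t), exp(2*t)]

Strategy: write M = P · J · P⁻¹ where J is a Jordan canonical form, so e^{tM} = P · e^{tJ} · P⁻¹, and e^{tJ} can be computed block-by-block.

M has Jordan form
J =
  [2, 1, 0]
  [0, 2, 0]
  [0, 0, 2]
(up to reordering of blocks).

Per-block formulas:
  For a 1×1 block at λ = 2: exp(t · [2]) = [e^(2t)].
  For a 2×2 Jordan block J_2(2): exp(t · J_2(2)) = e^(2t)·(I + t·N), where N is the 2×2 nilpotent shift.

After assembling e^{tJ} and conjugating by P, we get:

e^{tM} =
  [3*t*exp(2*t) + exp(2*t), -3*t*exp(2*t), 0]
  [3*t*exp(2*t), -3*t*exp(2*t) + exp(2*t), 0]
  [-4*t*exp(2*t), 4*t*exp(2*t), exp(2*t)]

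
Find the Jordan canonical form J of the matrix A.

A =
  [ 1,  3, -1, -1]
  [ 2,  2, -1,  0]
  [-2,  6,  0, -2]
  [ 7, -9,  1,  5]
J_3(2) ⊕ J_1(2)

The characteristic polynomial is
  det(x·I − A) = x^4 - 8*x^3 + 24*x^2 - 32*x + 16 = (x - 2)^4

Eigenvalues and multiplicities (the geometric multiplicity of λ is n − rank(A − λI), which equals the number of Jordan blocks for λ):
  λ = 2: algebraic multiplicity = 4, geometric multiplicity = 2

Determining the block sizes for each eigenvalue:
  λ = 2: with am = 4 and gm = 2, the partition is not yet determined (e.g. several partitions of 4 into 2 parts exist). Let N = A − (2)·I. Computing rank(N^1) = 2, rank(N^2) = 1, rank(N^3) = 0; the number of blocks of size ≥ j is rank(N^{j−1}) − rank(N^j), giving [2, 1, 1]. So we have 1 block(s) of size 3, 1 block(s) of size 1 → block sizes [3, 1]

Assembling the blocks gives a Jordan form
J =
  [2, 1, 0, 0]
  [0, 2, 1, 0]
  [0, 0, 2, 0]
  [0, 0, 0, 2]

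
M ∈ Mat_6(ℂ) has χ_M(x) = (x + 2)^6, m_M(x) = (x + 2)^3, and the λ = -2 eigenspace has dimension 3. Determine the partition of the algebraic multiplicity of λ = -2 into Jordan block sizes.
Block sizes for λ = -2: [3, 2, 1]

Step 1 — from the characteristic polynomial, algebraic multiplicity of λ = -2 is 6. From dim ker(M − (-2)·I) = 3, there are exactly 3 Jordan blocks for λ = -2.
Step 2 — from the minimal polynomial, the factor (x + 2)^3 tells us the largest block for λ = -2 has size 3.
Step 3 — with total size 6, 3 blocks, and largest block 3, the block sizes (in nonincreasing order) are [3, 2, 1].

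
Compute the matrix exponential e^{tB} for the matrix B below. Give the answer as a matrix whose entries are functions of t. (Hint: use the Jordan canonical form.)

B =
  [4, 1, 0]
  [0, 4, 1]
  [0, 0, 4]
e^{tB} =
  [exp(4*t), t*exp(4*t), t^2*exp(4*t)/2]
  [0, exp(4*t), t*exp(4*t)]
  [0, 0, exp(4*t)]

Strategy: write B = P · J · P⁻¹ where J is a Jordan canonical form, so e^{tB} = P · e^{tJ} · P⁻¹, and e^{tJ} can be computed block-by-block.

B has Jordan form
J =
  [4, 1, 0]
  [0, 4, 1]
  [0, 0, 4]
(up to reordering of blocks).

Per-block formulas:
  For a 3×3 Jordan block J_3(4): exp(t · J_3(4)) = e^(4t)·(I + t·N + (t^2/2)·N^2), where N is the 3×3 nilpotent shift.

After assembling e^{tJ} and conjugating by P, we get:

e^{tB} =
  [exp(4*t), t*exp(4*t), t^2*exp(4*t)/2]
  [0, exp(4*t), t*exp(4*t)]
  [0, 0, exp(4*t)]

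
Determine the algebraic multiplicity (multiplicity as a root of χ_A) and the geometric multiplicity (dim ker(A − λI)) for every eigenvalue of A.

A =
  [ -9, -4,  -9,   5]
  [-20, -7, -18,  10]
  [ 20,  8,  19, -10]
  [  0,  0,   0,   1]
λ = 1: alg = 4, geom = 3

Step 1 — factor the characteristic polynomial to read off the algebraic multiplicities:
  χ_A(x) = (x - 1)^4

Step 2 — compute geometric multiplicities via the rank-nullity identity g(λ) = n − rank(A − λI):
  rank(A − (1)·I) = 1, so dim ker(A − (1)·I) = n − 1 = 3

Summary:
  λ = 1: algebraic multiplicity = 4, geometric multiplicity = 3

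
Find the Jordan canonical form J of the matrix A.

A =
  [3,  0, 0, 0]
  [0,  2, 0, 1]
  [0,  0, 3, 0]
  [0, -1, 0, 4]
J_2(3) ⊕ J_1(3) ⊕ J_1(3)

The characteristic polynomial is
  det(x·I − A) = x^4 - 12*x^3 + 54*x^2 - 108*x + 81 = (x - 3)^4

Eigenvalues and multiplicities (the geometric multiplicity of λ is n − rank(A − λI), which equals the number of Jordan blocks for λ):
  λ = 3: algebraic multiplicity = 4, geometric multiplicity = 3

Determining the block sizes for each eigenvalue:
  λ = 3: 3 blocks summing to 4 forces exactly one block of size 2 and the rest size 1 → block sizes [2, 1, 1]

Assembling the blocks gives a Jordan form
J =
  [3, 1, 0, 0]
  [0, 3, 0, 0]
  [0, 0, 3, 0]
  [0, 0, 0, 3]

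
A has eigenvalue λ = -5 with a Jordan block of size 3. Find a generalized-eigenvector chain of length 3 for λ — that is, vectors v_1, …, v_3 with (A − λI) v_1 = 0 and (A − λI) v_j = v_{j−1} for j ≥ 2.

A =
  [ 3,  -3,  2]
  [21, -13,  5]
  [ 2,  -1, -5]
A Jordan chain for λ = -5 of length 3:
v_1 = (5, 10, -5)ᵀ
v_2 = (8, 21, 2)ᵀ
v_3 = (1, 0, 0)ᵀ

Let N = A − (-5)·I. We want v_3 with N^3 v_3 = 0 but N^2 v_3 ≠ 0; then v_{j-1} := N · v_j for j = 3, …, 2.

Pick v_3 = (1, 0, 0)ᵀ.
Then v_2 = N · v_3 = (8, 21, 2)ᵀ.
Then v_1 = N · v_2 = (5, 10, -5)ᵀ.

Sanity check: (A − (-5)·I) v_1 = (0, 0, 0)ᵀ = 0. ✓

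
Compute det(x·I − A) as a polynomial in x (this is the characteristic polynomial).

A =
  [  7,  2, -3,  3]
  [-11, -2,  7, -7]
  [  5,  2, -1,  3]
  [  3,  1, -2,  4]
x^4 - 8*x^3 + 24*x^2 - 32*x + 16

Expanding det(x·I − A) (e.g. by cofactor expansion or by noting that A is similar to its Jordan form J, which has the same characteristic polynomial as A) gives
  χ_A(x) = x^4 - 8*x^3 + 24*x^2 - 32*x + 16
which factors as (x - 2)^4. The eigenvalues (with algebraic multiplicities) are λ = 2 with multiplicity 4.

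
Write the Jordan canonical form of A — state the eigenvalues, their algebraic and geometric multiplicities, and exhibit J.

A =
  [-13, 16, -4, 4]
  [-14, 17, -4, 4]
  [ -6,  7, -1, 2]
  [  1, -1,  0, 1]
J_2(1) ⊕ J_2(1)

The characteristic polynomial is
  det(x·I − A) = x^4 - 4*x^3 + 6*x^2 - 4*x + 1 = (x - 1)^4

Eigenvalues and multiplicities (the geometric multiplicity of λ is n − rank(A − λI), which equals the number of Jordan blocks for λ):
  λ = 1: algebraic multiplicity = 4, geometric multiplicity = 2

Determining the block sizes for each eigenvalue:
  λ = 1: with am = 4 and gm = 2, the partition is not yet determined (e.g. several partitions of 4 into 2 parts exist). Let N = A − (1)·I. Computing rank(N^1) = 2, rank(N^2) = 0; the number of blocks of size ≥ j is rank(N^{j−1}) − rank(N^j), giving [2, 2]. So we have 2 block(s) of size 2 → block sizes [2, 2]

Assembling the blocks gives a Jordan form
J =
  [1, 1, 0, 0]
  [0, 1, 0, 0]
  [0, 0, 1, 1]
  [0, 0, 0, 1]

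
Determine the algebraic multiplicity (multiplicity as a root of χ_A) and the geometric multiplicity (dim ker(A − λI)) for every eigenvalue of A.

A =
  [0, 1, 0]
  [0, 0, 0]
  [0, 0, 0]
λ = 0: alg = 3, geom = 2

Step 1 — factor the characteristic polynomial to read off the algebraic multiplicities:
  χ_A(x) = x^3

Step 2 — compute geometric multiplicities via the rank-nullity identity g(λ) = n − rank(A − λI):
  rank(A − (0)·I) = 1, so dim ker(A − (0)·I) = n − 1 = 2

Summary:
  λ = 0: algebraic multiplicity = 3, geometric multiplicity = 2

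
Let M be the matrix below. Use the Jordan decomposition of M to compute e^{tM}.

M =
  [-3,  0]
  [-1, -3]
e^{tM} =
  [exp(-3*t), 0]
  [-t*exp(-3*t), exp(-3*t)]

Strategy: write M = P · J · P⁻¹ where J is a Jordan canonical form, so e^{tM} = P · e^{tJ} · P⁻¹, and e^{tJ} can be computed block-by-block.

M has Jordan form
J =
  [-3,  1]
  [ 0, -3]
(up to reordering of blocks).

Per-block formulas:
  For a 2×2 Jordan block J_2(-3): exp(t · J_2(-3)) = e^(-3t)·(I + t·N), where N is the 2×2 nilpotent shift.

After assembling e^{tJ} and conjugating by P, we get:

e^{tM} =
  [exp(-3*t), 0]
  [-t*exp(-3*t), exp(-3*t)]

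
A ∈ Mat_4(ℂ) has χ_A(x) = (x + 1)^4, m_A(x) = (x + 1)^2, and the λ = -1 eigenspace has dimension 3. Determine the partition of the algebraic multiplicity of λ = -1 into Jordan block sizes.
Block sizes for λ = -1: [2, 1, 1]

Step 1 — from the characteristic polynomial, algebraic multiplicity of λ = -1 is 4. From dim ker(A − (-1)·I) = 3, there are exactly 3 Jordan blocks for λ = -1.
Step 2 — from the minimal polynomial, the factor (x + 1)^2 tells us the largest block for λ = -1 has size 2.
Step 3 — with total size 4, 3 blocks, and largest block 2, the block sizes (in nonincreasing order) are [2, 1, 1].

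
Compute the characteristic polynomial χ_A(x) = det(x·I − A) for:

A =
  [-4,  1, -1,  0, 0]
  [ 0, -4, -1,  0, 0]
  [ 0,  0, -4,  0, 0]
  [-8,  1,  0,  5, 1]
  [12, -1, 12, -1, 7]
x^5 - 60*x^3 - 80*x^2 + 960*x + 2304

Expanding det(x·I − A) (e.g. by cofactor expansion or by noting that A is similar to its Jordan form J, which has the same characteristic polynomial as A) gives
  χ_A(x) = x^5 - 60*x^3 - 80*x^2 + 960*x + 2304
which factors as (x - 6)^2*(x + 4)^3. The eigenvalues (with algebraic multiplicities) are λ = -4 with multiplicity 3, λ = 6 with multiplicity 2.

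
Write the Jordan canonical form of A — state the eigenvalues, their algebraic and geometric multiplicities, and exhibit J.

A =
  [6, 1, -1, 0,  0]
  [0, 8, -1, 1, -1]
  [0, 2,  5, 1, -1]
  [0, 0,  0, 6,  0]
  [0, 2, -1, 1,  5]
J_2(6) ⊕ J_2(6) ⊕ J_1(6)

The characteristic polynomial is
  det(x·I − A) = x^5 - 30*x^4 + 360*x^3 - 2160*x^2 + 6480*x - 7776 = (x - 6)^5

Eigenvalues and multiplicities (the geometric multiplicity of λ is n − rank(A − λI), which equals the number of Jordan blocks for λ):
  λ = 6: algebraic multiplicity = 5, geometric multiplicity = 3

Determining the block sizes for each eigenvalue:
  λ = 6: with am = 5 and gm = 3, the partition is not yet determined (e.g. several partitions of 5 into 3 parts exist). Let N = A − (6)·I. Computing rank(N^1) = 2, rank(N^2) = 0; the number of blocks of size ≥ j is rank(N^{j−1}) − rank(N^j), giving [3, 2]. So we have 2 block(s) of size 2, 1 block(s) of size 1 → block sizes [2, 2, 1]

Assembling the blocks gives a Jordan form
J =
  [6, 1, 0, 0, 0]
  [0, 6, 0, 0, 0]
  [0, 0, 6, 1, 0]
  [0, 0, 0, 6, 0]
  [0, 0, 0, 0, 6]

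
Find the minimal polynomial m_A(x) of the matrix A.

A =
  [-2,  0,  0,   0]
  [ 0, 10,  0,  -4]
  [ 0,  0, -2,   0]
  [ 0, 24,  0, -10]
x^2 - 4

The characteristic polynomial is χ_A(x) = (x - 2)*(x + 2)^3, so the eigenvalues are known. The minimal polynomial is
  m_A(x) = Π_λ (x − λ)^{k_λ}
where k_λ is the size of the *largest* Jordan block for λ (equivalently, the smallest k with (A − λI)^k v = 0 for every generalised eigenvector v of λ).

  λ = -2: largest Jordan block has size 1, contributing (x + 2)
  λ = 2: largest Jordan block has size 1, contributing (x − 2)

So m_A(x) = (x - 2)*(x + 2) = x^2 - 4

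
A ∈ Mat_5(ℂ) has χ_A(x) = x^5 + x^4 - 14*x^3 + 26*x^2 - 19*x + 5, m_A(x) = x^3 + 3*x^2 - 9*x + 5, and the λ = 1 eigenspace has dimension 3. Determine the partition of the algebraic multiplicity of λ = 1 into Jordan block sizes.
Block sizes for λ = 1: [2, 1, 1]

Step 1 — from the characteristic polynomial, algebraic multiplicity of λ = 1 is 4. From dim ker(A − (1)·I) = 3, there are exactly 3 Jordan blocks for λ = 1.
Step 2 — from the minimal polynomial, the factor (x − 1)^2 tells us the largest block for λ = 1 has size 2.
Step 3 — with total size 4, 3 blocks, and largest block 2, the block sizes (in nonincreasing order) are [2, 1, 1].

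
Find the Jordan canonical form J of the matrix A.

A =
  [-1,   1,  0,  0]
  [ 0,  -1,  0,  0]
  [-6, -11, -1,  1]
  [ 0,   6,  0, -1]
J_2(-1) ⊕ J_2(-1)

The characteristic polynomial is
  det(x·I − A) = x^4 + 4*x^3 + 6*x^2 + 4*x + 1 = (x + 1)^4

Eigenvalues and multiplicities (the geometric multiplicity of λ is n − rank(A − λI), which equals the number of Jordan blocks for λ):
  λ = -1: algebraic multiplicity = 4, geometric multiplicity = 2

Determining the block sizes for each eigenvalue:
  λ = -1: with am = 4 and gm = 2, the partition is not yet determined (e.g. several partitions of 4 into 2 parts exist). Let N = A − (-1)·I. Computing rank(N^1) = 2, rank(N^2) = 0; the number of blocks of size ≥ j is rank(N^{j−1}) − rank(N^j), giving [2, 2]. So we have 2 block(s) of size 2 → block sizes [2, 2]

Assembling the blocks gives a Jordan form
J =
  [-1,  1,  0,  0]
  [ 0, -1,  0,  0]
  [ 0,  0, -1,  1]
  [ 0,  0,  0, -1]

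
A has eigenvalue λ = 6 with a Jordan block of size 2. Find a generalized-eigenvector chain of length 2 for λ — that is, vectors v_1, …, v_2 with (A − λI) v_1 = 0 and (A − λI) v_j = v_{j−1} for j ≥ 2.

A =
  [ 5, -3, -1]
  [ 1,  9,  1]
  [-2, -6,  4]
A Jordan chain for λ = 6 of length 2:
v_1 = (-1, 1, -2)ᵀ
v_2 = (1, 0, 0)ᵀ

Let N = A − (6)·I. We want v_2 with N^2 v_2 = 0 but N^1 v_2 ≠ 0; then v_{j-1} := N · v_j for j = 2, …, 2.

Pick v_2 = (1, 0, 0)ᵀ.
Then v_1 = N · v_2 = (-1, 1, -2)ᵀ.

Sanity check: (A − (6)·I) v_1 = (0, 0, 0)ᵀ = 0. ✓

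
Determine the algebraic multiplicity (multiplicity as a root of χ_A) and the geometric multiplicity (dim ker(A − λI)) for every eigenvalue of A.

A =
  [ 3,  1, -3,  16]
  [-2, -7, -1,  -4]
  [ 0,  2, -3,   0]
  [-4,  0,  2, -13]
λ = -5: alg = 4, geom = 2

Step 1 — factor the characteristic polynomial to read off the algebraic multiplicities:
  χ_A(x) = (x + 5)^4

Step 2 — compute geometric multiplicities via the rank-nullity identity g(λ) = n − rank(A − λI):
  rank(A − (-5)·I) = 2, so dim ker(A − (-5)·I) = n − 2 = 2

Summary:
  λ = -5: algebraic multiplicity = 4, geometric multiplicity = 2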